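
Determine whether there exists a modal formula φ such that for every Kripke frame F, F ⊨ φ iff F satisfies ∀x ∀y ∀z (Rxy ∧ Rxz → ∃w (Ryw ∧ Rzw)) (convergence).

The condition is convergence. A defining modal formula is ◇□r → □◇r.

Definable; ◇□r → □◇r defines it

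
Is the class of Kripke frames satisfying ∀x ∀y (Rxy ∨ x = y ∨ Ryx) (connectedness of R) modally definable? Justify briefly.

No

Modal frame validity is preserved under disjoint unions.
Take 4 disjoint single-world reflexive frames: each is trivially connected, but their disjoint union has 4 worlds with no edge between distinct components, so it is not connected.
So the class is not modally definable.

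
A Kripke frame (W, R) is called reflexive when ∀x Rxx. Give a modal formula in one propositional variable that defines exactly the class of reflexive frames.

□p → p

The condition is reflexivity. The T schema □p → p defines it.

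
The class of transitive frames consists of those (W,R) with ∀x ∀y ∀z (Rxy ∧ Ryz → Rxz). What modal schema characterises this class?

□r → □□r

The condition is transitivity. The 4 schema □r → □□r defines it.
Suppose □r→□□r is valid. Take Rxy, Ryz and set V(r)={w : Rxw}. Then □r at x, so □□r at x, so □r at y, so r at z, i.e. Rxz.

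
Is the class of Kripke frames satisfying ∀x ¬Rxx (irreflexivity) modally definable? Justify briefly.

If a class were modally definable it would be closed under surjective bounded morphisms (Goldblatt–Thomason).
The 3-cycle (worlds s,t,u with s→t→u→s) is irreflexive, and the map sending every world to a single reflexive point • is a surjective bounded morphism (forth: every edge maps to (•,•); back: every world has a successor). So any modal formula valid on the 3-cycle is also valid on the reflexive point, which is not irreflexive.
So the class is not modally definable.

No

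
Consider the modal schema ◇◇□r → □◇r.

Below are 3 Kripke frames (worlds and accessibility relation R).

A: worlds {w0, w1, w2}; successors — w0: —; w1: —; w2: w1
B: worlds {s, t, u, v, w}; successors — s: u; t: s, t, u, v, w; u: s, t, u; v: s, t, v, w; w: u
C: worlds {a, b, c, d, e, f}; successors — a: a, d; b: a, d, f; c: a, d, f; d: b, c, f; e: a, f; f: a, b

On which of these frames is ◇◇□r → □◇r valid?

A

Frame correspondent (Sahlqvist): ∀x ∀y ∀z ((xR²y ∧ xRz) → ∃w (yRw ∧ zRw)) — i.e. a generalized confluence (Geach) condition.
A: ✓.
B: fails — tR²s, tRv but no w* with sRw* and vRw*.
C: fails — aR²a, aRd but no w with aRw and dRw.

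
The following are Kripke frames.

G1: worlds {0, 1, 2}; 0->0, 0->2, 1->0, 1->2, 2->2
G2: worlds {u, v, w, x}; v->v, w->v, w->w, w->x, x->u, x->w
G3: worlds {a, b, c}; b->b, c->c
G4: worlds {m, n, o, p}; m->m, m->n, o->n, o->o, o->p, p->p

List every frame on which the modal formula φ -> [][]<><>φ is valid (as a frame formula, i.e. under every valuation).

Frame correspondent (Sahlqvist): forall x forall z (x R^2 z -> exists w (x = w & z R^2 w)) — i.e. a generalized confluence (Geach) condition.
G1: fails — 0R²2 but no w with 0=w and 2R²w.
G2: fails — wR²u but no t with w=t and uR²t.
G3: ✓.
G4: fails — mR²n but no w with m=w and nR²w.

G3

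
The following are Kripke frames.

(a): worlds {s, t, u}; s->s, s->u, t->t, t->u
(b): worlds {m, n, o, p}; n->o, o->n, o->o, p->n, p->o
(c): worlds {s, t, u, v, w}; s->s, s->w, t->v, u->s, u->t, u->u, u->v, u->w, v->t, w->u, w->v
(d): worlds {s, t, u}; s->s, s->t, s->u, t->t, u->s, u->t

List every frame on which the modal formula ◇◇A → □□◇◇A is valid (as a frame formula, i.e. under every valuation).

(b)

The schema corresponds to a generalized confluence (Geach) condition: ∀x ∀y ∀z ((xR²y ∧ xR²z) → ∃w (y = w ∧ zR²w)).
(a): fails — sR²s, sR²u but no w with s=w and uR²w.
(b): satisfies the condition.
(c): fails — sR²s, sR²v but no w* with s=w* and vR²w*.
(d): fails — sR²s, sR²t but no w with s=w and tR²w.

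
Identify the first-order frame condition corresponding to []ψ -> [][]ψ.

transitivity: forall x forall y forall z (Rxy & Ryz -> Rxz)

This is the 4 axiom.
Its frame correspondent is transitivity — forall x forall y forall z (Rxy & Ryz -> Rxz).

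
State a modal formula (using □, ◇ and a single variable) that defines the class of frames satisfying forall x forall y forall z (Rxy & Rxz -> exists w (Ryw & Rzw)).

◇□r → □◇r

A defining formula is ◇□r → □◇r (the .2 axiom).
Suppose ◇□r→□◇r is valid. Take Rxy, Rxz and set V(r)={w : Ryw}. Then □r at y so ◇□r at x, so □◇r at x, so ◇r at z, giving w with Rzw and Ryw.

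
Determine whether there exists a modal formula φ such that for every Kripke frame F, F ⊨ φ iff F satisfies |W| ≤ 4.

Modal frame validity is preserved under disjoint unions.
Any modal formula valid on each of 5 disjoint one-world frames is valid on their disjoint union (validity is preserved under disjoint unions). Each one-world frame has |W|=1≤4, but the union has |W|=5.
So no modal formula (or set of formulas) defines exactly the |W|≤4 frames.

No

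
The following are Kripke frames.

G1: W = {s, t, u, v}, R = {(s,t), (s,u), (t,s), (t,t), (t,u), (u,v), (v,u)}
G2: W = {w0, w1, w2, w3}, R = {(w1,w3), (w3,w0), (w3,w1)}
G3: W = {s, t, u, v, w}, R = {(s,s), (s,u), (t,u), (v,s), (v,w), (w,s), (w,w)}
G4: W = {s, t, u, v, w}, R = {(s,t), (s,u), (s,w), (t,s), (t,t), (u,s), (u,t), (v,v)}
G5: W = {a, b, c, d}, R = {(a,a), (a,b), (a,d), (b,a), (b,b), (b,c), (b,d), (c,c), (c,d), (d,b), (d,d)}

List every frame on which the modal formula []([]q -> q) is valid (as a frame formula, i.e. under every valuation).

G5

The schema corresponds to shift-reflexivity: forall x forall y (Rxy -> Ryy).
G1: fails — Ruv but not Rvv.
G2: fails — Rw3w1 but not Rw1w1.
G3: fails — Rtu but not Ruu.
G4: fails — Rus but not Rss.
G5: holds.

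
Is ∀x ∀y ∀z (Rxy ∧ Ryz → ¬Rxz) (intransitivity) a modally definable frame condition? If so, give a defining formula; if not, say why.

Not definable by any modal formula

Modal frame validity is preserved under surjective bounded morphisms.
The 3-cycle (worlds s,t,u with s→t→u→s) is intransitive. Mapping every world to a single reflexive point • is a surjective bounded morphism; the reflexive point is not intransitive (R••∧R•• but R••).
So no modal formula (or set of formulas) defines exactly the intransitive frames.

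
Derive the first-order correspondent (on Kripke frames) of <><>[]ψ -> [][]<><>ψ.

This is a Sahlqvist (Geach-type) schema ◇^2□^1ψ → □^2◇^2ψ.
Minimal-valuation argument: fix x; take any y with xR^2y and any z with xR^2z. Set V(ψ) to the set of worlds R-reachable from y in exactly 1 step. Then □^1ψ holds at y, so the antecedent holds at x; validity forces ◇^2ψ at z, giving a w with zR^2w and yR^1w.
First-order correspondent: forall x forall y forall z ((x R^2 y & x R^2 z) -> exists w (yRw & z R^2 w)).

forall x forall y forall z ((x R^2 y & x R^2 z) -> exists w (yRw & z R^2 w))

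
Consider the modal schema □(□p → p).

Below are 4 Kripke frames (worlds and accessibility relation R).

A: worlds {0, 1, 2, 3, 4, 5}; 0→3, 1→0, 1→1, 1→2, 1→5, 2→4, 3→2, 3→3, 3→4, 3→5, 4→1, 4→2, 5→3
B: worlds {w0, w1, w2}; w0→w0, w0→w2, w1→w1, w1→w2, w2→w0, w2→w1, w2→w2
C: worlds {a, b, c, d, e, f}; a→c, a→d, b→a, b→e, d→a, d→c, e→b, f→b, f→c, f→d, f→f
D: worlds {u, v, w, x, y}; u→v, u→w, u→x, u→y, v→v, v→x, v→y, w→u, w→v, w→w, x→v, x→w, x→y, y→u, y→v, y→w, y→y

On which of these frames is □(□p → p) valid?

This is the axiom for shift-reflexivity; its first-order frame correspondent is ∀x ∀y (Rxy → Ryy).
A: fails — R10 but not R00.
B: satisfies the condition.
C: fails — Reb but not Rbb.
D: fails — Rwu but not Ruu.

B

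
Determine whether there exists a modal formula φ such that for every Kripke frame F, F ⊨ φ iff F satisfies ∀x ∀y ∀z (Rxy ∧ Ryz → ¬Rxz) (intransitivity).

No — not modally definable

If a class were modally definable it would be closed under surjective bounded morphisms (Goldblatt–Thomason).
The 7-cycle (worlds w0,w1,w2,w3,w4,w5,w6 with w0→w1→w2→w3→w4→w5→w6→w0) is intransitive. Mapping every world to a single reflexive point • is a surjective bounded morphism; the reflexive point is not intransitive (R••∧R•• but R••).
So the class is not modally definable.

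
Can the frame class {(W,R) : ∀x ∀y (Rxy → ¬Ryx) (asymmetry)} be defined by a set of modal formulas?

Not definable by any modal formula

Any modally definable frame class is closed under surjective bounded morphisms.
The 3-cycle (worlds 0,1,2 with 0→1→2→0) is asymmetric. Mapping every world to a single reflexive point • is a surjective bounded morphism, and the reflexive point is not asymmetric (R•• but asymmetry requires ¬R••).
So the class is not modally definable.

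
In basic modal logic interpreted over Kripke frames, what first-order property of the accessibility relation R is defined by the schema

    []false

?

This schema is the Ver axiom.
It corresponds to emptiness of R: forall x forall y ~Rxy.

Emptiness of R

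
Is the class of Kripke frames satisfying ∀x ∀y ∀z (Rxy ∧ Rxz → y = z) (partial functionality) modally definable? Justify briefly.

The condition is partial functionality. A defining modal formula is ◇q → □q.
Suppose ◇q→□q is valid. Take Rxy, Rxz and set V(q)={y}. Then ◇q at x, so □q at x, so q at z, i.e. z=y.

Yes — defined by ◇q → □q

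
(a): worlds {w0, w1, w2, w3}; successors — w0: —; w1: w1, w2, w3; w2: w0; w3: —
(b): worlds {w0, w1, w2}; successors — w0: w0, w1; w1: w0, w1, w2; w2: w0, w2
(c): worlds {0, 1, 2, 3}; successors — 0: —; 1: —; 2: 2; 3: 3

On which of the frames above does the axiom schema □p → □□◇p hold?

Frame correspondent (Sahlqvist): ∀x ∀z (xR²z → ∃w (xRw ∧ zRw)) — i.e. a generalized confluence (Geach) condition.
(a): fails — w1R²w0 but no w with w1Rw and w0Rw.
(b): satisfies the condition.
(c): satisfies the condition.
Valid on: (b), (c).

(b), (c)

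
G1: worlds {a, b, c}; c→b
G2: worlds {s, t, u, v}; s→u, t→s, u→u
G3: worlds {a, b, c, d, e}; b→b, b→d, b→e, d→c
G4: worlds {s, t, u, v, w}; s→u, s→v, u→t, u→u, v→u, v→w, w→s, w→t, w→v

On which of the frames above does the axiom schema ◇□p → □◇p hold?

G2

The schema corresponds to convergence: ∀x ∀y ∀z (Rxy ∧ Rxz → ∃w (Ryw ∧ Rzw)).
G1: fails — Rcb and Rcb but b and b have no common successor.
G2: ✓.
G3: fails — Rbd and Rbe but d and e have no common successor.
G4: fails — Rut and Rut but t and t have no common successor.
Valid on: G2.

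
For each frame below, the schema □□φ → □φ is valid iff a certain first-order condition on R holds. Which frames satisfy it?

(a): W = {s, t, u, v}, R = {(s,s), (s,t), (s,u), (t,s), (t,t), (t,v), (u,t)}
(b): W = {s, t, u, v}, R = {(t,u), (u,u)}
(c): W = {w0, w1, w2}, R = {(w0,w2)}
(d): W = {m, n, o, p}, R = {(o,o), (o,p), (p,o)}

Frame correspondent (Sahlqvist): ∀x ∀y (Rxy → ∃z (Rxz ∧ Rzy)) — i.e. density.
(a): holds.
(b): holds.
(c): fails — Rw0w2 but no z with Rw0z and Rzw2.
(d): holds.
Valid on: (a), (b), (d).

(a), (b), (d)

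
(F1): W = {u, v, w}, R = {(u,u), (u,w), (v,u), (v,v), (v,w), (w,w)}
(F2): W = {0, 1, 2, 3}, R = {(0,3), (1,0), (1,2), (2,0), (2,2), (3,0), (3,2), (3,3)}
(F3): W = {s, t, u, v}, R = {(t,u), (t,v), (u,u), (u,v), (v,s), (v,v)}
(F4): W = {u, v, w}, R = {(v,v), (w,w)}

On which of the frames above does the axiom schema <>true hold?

The schema corresponds to seriality: forall x exists y Rxy.
(F1): holds.
(F2): holds.
(F3): fails — world s has no successor.
(F4): fails — world u has no successor.

(F1), (F2)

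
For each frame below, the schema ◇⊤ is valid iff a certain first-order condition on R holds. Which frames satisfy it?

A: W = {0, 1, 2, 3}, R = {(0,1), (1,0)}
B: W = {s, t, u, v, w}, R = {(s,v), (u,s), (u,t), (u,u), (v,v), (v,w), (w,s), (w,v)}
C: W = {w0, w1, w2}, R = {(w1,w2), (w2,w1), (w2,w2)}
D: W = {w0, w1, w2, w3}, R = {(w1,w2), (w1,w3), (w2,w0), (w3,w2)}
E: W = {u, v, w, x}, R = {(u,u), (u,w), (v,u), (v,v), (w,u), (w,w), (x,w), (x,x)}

The schema corresponds to seriality: ∀x ∃y Rxy.
A: fails — world 2 has no successor.
B: fails — world t has no successor.
C: fails — world w0 has no successor.
D: fails — world w0 has no successor.
E: ✓.
Valid on: E.

E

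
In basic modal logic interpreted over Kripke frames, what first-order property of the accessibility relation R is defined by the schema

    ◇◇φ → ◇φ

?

Transitivity

This is frame-equivalent to □φ → □□φ (substitute ¬φ for φ and contrapose).
Suppose □φ→□□φ is valid. Take Rxy, Ryz and set V(φ)={w : Rxw}. Then □φ at x, so □□φ at x, so □φ at y, so φ at z, i.e. Rxz.
The converse is a direct semantic check.
Frame condition: ∀x ∀y ∀z (Rxy ∧ Ryz → Rxz).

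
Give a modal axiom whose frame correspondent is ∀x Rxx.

□p → p

A defining formula is □p → p (the T axiom).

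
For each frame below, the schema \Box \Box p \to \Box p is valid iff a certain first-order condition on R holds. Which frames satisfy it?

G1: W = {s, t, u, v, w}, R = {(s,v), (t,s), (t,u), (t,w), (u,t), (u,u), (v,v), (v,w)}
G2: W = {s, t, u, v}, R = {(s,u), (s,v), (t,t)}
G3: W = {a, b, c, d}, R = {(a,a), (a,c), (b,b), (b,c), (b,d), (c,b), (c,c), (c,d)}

G3

This is the axiom for density; its first-order frame correspondent is \forall x \forall y (Rxy \to \exists z (Rxz \wedge Rzy)).
G1: fails — Rts but no z with Rtz and Rzs.
G2: fails — Rsu but no z with Rsz and Rzu.
G3: holds.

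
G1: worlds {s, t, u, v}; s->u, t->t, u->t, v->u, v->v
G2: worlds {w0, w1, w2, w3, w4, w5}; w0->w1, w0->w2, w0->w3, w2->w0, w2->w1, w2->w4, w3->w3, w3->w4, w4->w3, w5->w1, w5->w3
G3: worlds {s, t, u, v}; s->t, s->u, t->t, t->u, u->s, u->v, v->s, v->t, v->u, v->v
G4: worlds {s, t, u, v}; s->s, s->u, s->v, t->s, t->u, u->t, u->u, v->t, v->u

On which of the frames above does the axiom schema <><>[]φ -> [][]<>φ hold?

This is the axiom for a generalized confluence (Geach) condition; its first-order frame correspondent is forall x forall y forall z ((x R^2 y & x R^2 z) -> exists w (yRw & zRw)).
G1: fails — vR²t, vR²v but no w with tRw and vRw.
G2: fails — w0R²w0, w0R²w1 but no w with w0Rw and w1Rw.
G3: fails — sR²s, sR²u but no w with sRw and uRw.
G4: holds.

G4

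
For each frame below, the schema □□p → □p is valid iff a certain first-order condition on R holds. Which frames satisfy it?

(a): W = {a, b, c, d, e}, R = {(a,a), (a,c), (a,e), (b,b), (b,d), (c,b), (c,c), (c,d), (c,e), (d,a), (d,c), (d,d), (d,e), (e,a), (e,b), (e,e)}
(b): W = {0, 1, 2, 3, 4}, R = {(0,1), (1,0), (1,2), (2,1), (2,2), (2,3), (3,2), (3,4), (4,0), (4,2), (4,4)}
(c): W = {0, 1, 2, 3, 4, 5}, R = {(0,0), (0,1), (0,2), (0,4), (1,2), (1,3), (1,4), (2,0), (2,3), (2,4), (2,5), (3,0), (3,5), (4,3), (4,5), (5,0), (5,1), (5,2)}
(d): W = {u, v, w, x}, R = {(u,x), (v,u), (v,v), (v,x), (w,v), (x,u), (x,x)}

(a), (d)

This is the axiom for density; its first-order frame correspondent is ∀x ∀y (Rxy → ∃z (Rxz ∧ Rzy)).
(a): holds.
(b): fails — R10 but no z with R1z and Rz0.
(c): fails — R12 but no z with R1z and Rz2.
(d): holds.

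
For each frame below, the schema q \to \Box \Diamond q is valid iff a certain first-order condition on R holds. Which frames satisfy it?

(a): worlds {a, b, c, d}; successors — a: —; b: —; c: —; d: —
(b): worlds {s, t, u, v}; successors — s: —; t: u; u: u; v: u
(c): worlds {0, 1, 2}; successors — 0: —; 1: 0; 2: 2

The schema corresponds to symmetry: \forall x \forall y (Rxy \to Ryx).
(a): condition met.
(b): fails — Rtu but not Rut.
(c): fails — R10 but not R01.
Valid on: (a).

(a)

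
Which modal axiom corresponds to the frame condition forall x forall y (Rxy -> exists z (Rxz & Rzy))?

A defining formula is □□q → □q (the C4 axiom).
Suppose □□q→□q is valid. Take Rxy and set V(q)={w : xR²w}. Then □□q at x, so □q at x, so q at y, i.e. ∃z(Rxz∧Rzy).

□□q → □q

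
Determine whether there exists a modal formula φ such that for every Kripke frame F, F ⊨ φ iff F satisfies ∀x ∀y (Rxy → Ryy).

The condition is shift-reflexivity. A defining modal formula is □(□p → p).

Yes — defined by □(□p → p)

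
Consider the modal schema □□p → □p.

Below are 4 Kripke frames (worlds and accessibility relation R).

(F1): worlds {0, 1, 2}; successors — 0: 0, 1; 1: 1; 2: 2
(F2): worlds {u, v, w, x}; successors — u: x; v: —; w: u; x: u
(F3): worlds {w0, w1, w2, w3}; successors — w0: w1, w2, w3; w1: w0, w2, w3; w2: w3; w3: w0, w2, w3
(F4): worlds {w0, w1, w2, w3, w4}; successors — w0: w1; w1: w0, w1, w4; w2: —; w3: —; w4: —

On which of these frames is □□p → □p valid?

Frame correspondent (Sahlqvist): ∀x ∀y (Rxy → ∃z (Rxz ∧ Rzy)) — i.e. density.
(F1): satisfies the condition.
(F2): fails — Rxu but no z with Rxz and Rzu.
(F3): fails — Rw0w1 but no z with Rw0z and Rzw1.
(F4): satisfies the condition.

(F1), (F4)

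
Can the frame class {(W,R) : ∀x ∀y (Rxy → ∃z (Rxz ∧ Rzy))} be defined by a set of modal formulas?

The condition is density. A defining modal formula is □□p → □p.
Suppose □□p→□p is valid. Take Rxy and set V(p)={w : xR²w}. Then □□p at x, so □p at x, so p at y, i.e. ∃z(Rxz∧Rzy).

Yes — defined by □□p → □p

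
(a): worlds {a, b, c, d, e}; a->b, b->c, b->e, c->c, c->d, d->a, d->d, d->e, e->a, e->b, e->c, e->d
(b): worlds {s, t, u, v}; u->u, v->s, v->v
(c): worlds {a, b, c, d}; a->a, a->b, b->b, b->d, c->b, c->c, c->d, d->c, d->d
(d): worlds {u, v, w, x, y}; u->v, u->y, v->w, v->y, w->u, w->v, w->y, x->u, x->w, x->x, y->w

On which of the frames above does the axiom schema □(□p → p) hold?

The schema corresponds to shift-reflexivity: ∀x ∀y (Rxy → Ryy).
(a): fails — Reb but not Rbb.
(b): fails — Rvs but not Rss.
(c): holds.
(d): fails — Ruv but not Rvv.

(c)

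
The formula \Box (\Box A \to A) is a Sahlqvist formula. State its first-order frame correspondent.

Suppose □(□A→A) is valid. Take Rxy and set V(A)={w : Ryw}. Then at y, □A holds; since □(□A→A) at x, □A→A at y, so A at y, i.e. Ryy.

Shift-reflexivity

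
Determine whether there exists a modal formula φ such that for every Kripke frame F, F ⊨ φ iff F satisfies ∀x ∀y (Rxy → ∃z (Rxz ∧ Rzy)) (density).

Yes: it is density, defined by the C4 schema □□r → □r.

Yes — defined by □□r → □r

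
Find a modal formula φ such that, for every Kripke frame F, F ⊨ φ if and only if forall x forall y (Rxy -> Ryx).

r → □◇r

The condition is symmetry. The B schema r → □◇r defines it.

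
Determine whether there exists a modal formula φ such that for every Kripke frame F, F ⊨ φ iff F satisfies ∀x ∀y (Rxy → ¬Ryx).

Any modally definable frame class is closed under surjective bounded morphisms.
The 5-cycle (worlds a,b,c,d,e with a→b→c→d→e→a) is asymmetric. Mapping every world to a single reflexive point • is a surjective bounded morphism, and the reflexive point is not asymmetric (R•• but asymmetry requires ¬R••).
Hence asymmetry is not modally definable.

No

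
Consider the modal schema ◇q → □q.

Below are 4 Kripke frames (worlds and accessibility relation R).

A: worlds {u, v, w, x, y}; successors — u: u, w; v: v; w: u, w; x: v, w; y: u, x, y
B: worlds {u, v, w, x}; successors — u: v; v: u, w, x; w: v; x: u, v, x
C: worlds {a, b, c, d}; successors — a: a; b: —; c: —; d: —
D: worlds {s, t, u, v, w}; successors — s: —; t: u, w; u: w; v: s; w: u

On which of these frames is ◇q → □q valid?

This is the axiom for partial functionality; its first-order frame correspondent is ∀x ∀y ∀z (Rxy ∧ Rxz → y = z).
A: fails — u sees both u and w.
B: fails — v sees both u and w.
C: satisfies the condition.
D: fails — t sees both u and w.
Valid on: C.

C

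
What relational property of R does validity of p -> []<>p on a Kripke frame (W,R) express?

Suppose p→□◇p is valid. Take Rxy and set V(p)={x}. Then p at x, so □◇p at x, so ◇p at y, so some z with Ryz has p; z=x, i.e. Ryx.
Conversely, any frame satisfying forall x forall y (Rxy -> Ryx) validates the schema.
Frame condition: forall x forall y (Rxy -> Ryx).

Symmetry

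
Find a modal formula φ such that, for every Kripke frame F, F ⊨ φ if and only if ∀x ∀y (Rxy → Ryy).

□(□p → p)

This is shift-reflexivity; the standard corresponding axiom is T□: □(□p → p).
Suppose □(□p→p) is valid. Take Rxy and set V(p)={w : Ryw}. Then at y, □p holds; since □(□p→p) at x, □p→p at y, so p at y, i.e. Ryy.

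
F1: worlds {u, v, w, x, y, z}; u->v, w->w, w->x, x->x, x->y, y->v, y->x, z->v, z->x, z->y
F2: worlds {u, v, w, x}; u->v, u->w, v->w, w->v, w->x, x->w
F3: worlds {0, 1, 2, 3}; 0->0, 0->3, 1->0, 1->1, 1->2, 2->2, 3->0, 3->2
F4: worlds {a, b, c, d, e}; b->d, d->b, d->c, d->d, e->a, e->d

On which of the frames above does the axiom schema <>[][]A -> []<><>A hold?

Frame correspondent (Sahlqvist): forall x forall y forall z ((xRy & xRz) -> exists w (y R^2 w & z R^2 w)) — i.e. a generalized confluence (Geach) condition.
F1: fails — uRv, uRv but no t with vR²t and vR²t.
F2: fails — uRv, uRw but no t with vR²t and wR²t.
F3: ✓.
F4: fails — dRb, dRc but no w with bR²w and cR²w.

F3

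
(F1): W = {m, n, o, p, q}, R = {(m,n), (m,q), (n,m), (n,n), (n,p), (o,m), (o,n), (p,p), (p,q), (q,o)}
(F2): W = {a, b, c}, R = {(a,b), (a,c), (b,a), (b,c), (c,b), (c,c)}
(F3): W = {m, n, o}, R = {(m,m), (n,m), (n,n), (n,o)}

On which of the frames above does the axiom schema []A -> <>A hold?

This is the axiom for seriality; its first-order frame correspondent is forall x exists y Rxy.
(F1): ✓.
(F2): ✓.
(F3): fails — world o has no successor.

(F1), (F2)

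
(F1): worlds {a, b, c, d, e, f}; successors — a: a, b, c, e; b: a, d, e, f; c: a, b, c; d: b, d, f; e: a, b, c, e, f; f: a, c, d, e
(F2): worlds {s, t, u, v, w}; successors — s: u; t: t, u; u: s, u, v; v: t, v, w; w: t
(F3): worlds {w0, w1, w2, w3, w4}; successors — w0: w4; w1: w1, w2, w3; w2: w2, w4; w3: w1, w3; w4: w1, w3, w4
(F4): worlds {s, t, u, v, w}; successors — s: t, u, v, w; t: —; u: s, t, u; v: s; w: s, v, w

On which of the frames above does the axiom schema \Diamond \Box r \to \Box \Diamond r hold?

The schema corresponds to convergence: \forall x \forall y \forall z (Rxy \wedge Rxz \to \exists w (Ryw \wedge Rzw)).
(F1): condition met.
(F2): fails — Ruv and Rus but v and s have no common successor.
(F3): fails — Rw1w2 and Rw1w3 but w2 and w3 have no common successor.
(F4): fails — Rsv and Rst but v and t have no common successor.
Valid on: (F1).

(F1)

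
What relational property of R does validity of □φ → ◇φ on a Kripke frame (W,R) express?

Suppose □φ→◇φ is valid. At any x set V(φ)=W. Then □φ at x, so ◇φ at x, so x has a successor.
The converse is a direct semantic check.
So the correspondent is seriality.

seriality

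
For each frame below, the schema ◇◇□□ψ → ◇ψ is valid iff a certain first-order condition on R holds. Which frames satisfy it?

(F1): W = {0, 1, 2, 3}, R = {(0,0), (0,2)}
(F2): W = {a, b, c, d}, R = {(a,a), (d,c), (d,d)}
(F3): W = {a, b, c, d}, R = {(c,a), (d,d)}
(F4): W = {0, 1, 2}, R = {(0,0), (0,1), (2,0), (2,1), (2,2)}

This is the axiom for a generalized confluence (Geach) condition; its first-order frame correspondent is ∀x ∀y (xR²y → ∃w (yR²w ∧ xRw)).
(F1): fails — 0R²2 but no w with 2R²w and 0Rw.
(F2): fails — dR²c but no w with cR²w and dRw.
(F3): ✓.
(F4): fails — 0R²1 but no w with 1R²w and 0Rw.

(F3)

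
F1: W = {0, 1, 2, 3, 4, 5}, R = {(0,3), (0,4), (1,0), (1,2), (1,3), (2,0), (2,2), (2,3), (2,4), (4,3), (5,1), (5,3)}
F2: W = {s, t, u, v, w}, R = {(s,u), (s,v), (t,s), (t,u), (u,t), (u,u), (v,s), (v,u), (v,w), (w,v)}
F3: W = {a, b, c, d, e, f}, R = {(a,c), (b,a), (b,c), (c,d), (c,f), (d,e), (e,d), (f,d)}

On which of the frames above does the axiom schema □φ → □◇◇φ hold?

F2

The schema corresponds to a generalized confluence (Geach) condition: ∀x ∀z (xRz → ∃w (xRw ∧ zR²w)).
F1: fails — 0R3 but no w with 0Rw and 3R²w.
F2: holds.
F3: fails — aRc but no w with aRw and cR²w.
Valid on: F2.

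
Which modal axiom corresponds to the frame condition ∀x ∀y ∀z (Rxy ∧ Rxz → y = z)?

A defining formula is ◇q → □q (the CD axiom).
Suppose ◇q→□q is valid. Take Rxy, Rxz and set V(q)={y}. Then ◇q at x, so □q at x, so q at z, i.e. z=y.

◇q → □q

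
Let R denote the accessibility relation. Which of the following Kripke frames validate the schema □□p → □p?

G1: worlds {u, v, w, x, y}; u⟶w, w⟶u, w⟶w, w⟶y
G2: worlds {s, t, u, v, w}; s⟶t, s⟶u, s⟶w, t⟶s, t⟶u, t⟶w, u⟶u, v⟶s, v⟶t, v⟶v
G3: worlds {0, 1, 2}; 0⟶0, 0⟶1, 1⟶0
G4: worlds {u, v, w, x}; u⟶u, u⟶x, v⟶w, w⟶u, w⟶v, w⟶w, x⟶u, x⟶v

G1, G3

This is the axiom for density; its first-order frame correspondent is ∀x ∀y (Rxy → ∃z (Rxz ∧ Rzy)).
G1: holds.
G2: fails — Rts but no z with Rtz and Rzs.
G3: holds.
G4: fails — Rxv but no z with Rxz and Rzv.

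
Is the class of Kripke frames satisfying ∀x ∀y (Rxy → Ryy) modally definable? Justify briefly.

Yes: it is shift-reflexivity, defined by the T□ schema □(□r → r).
Suppose □(□r→r) is valid. Take Rxy and set V(r)={w : Ryw}. Then at y, □r holds; since □(□r→r) at x, □r→r at y, so r at y, i.e. Ryy.

Yes, by □(□r → r)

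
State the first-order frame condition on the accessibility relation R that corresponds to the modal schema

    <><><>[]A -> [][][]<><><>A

This is a Sahlqvist (Geach-type) schema ◇^3□^1A → □^3◇^3A.
First-order correspondent: forall x forall y forall z ((x R^3 y & x R^3 z) -> exists w (yRw & z R^3 w)).

forall x forall y forall z ((x R^3 y & x R^3 z) -> exists w (yRw & z R^3 w))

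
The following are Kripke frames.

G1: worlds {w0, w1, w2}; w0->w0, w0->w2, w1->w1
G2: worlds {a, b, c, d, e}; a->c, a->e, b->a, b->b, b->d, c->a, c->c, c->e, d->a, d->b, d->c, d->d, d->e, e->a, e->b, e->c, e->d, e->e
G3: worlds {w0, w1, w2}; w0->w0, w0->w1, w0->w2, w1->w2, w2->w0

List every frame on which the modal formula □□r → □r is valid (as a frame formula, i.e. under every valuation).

G1, G2

This is the axiom for density; its first-order frame correspondent is ∀x ∀y (Rxy → ∃z (Rxz ∧ Rzy)).
G1: holds.
G2: holds.
G3: fails — Rw1w2 but no z with Rw1z and Rzw2.
Valid on: G1, G2.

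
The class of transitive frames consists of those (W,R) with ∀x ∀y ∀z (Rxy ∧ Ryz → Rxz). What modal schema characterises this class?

A defining formula is □p → □□p (the 4 axiom).
Suppose □p→□□p is valid. Take Rxy, Ryz and set V(p)={w : Rxw}. Then □p at x, so □□p at x, so □p at y, so p at z, i.e. Rxz.

□p → □□p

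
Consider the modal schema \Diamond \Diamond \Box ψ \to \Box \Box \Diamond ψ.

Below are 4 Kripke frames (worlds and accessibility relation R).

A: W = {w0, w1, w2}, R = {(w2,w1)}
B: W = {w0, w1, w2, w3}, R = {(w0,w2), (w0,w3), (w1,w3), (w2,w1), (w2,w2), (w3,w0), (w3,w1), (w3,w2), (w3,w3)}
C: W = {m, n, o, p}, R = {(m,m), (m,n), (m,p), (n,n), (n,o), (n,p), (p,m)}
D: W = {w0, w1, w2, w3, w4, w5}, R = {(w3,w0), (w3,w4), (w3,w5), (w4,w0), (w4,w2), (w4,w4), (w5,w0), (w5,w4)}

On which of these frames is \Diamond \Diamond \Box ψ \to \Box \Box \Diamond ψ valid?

Frame correspondent (Sahlqvist): \forall x \forall y \forall z ((x R^2 y \wedge x R^2 z) \to \exists w (yRw \wedge zRw)) — i.e. a generalized confluence (Geach) condition.
A: holds.
B: fails — w0R²w1, w0R²w2 but no w with w1Rw and w2Rw.
C: fails — mR²m, mR²o but no w with mRw and oRw.
D: fails — w3R²w0, w3R²w0 but no w with w0Rw and w0Rw.

A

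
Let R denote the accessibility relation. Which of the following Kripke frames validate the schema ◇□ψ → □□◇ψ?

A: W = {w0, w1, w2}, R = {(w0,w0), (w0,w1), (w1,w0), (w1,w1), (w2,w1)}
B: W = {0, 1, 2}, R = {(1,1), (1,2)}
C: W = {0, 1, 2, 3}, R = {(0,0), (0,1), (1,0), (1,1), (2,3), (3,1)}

A, C

Frame correspondent (Sahlqvist): ∀x ∀y ∀z ((xRy ∧ xR²z) → ∃w (yRw ∧ zRw)) — i.e. a generalized confluence (Geach) condition.
A: satisfies the condition.
B: fails — 1R1, 1R²2 but no w with 1Rw and 2Rw.
C: satisfies the condition.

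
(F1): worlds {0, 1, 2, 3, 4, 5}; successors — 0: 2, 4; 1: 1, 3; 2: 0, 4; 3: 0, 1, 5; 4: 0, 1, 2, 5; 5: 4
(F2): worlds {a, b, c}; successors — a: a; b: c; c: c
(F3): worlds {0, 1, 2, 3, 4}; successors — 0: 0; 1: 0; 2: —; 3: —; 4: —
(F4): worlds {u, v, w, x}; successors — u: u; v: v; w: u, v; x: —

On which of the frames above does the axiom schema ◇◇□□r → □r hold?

(F2), (F3)

The schema corresponds to a generalized confluence (Geach) condition: ∀x ∀y ∀z ((xR²y ∧ xRz) → ∃w (yR²w ∧ z = w)).
(F1): fails — 0R²1, 0R2 but no w with 1R²w and 2=w.
(F2): satisfies the condition.
(F3): satisfies the condition.
(F4): fails — wR²u, wRv but no t with uR²t and v=t.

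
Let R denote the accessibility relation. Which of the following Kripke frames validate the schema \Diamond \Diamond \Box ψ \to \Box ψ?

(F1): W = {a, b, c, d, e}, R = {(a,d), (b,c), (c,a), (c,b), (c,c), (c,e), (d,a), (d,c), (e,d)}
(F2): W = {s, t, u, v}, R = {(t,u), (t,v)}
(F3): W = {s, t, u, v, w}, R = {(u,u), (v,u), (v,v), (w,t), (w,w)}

Frame correspondent (Sahlqvist): \forall x \forall y \forall z ((x R^2 y \wedge xRz) \to \exists w (yRw \wedge z = w)) — i.e. a generalized confluence (Geach) condition.
(F1): fails — aR²c, aRd but no w with cRw and d=w.
(F2): ✓.
(F3): fails — vR²u, vRv but no w* with uRw* and v=w*.
Valid on: (F2).

(F2)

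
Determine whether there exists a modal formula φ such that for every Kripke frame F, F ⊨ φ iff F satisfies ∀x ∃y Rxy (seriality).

Yes — defined by □r → ◇r

This is a Sahlqvist condition; the D axiom □r → ◇r defines it.
Suppose □r→◇r is valid. At any x set V(r)=W. Then □r at x, so ◇r at x, so x has a successor.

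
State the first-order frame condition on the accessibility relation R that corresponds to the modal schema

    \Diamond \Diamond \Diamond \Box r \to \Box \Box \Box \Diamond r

\forall x \forall y \forall z ((x R^3 y \wedge x R^3 z) \to \exists w (yRw \wedge zRw))

This is a Sahlqvist (Geach-type) schema ◇^3□^1r → □^3◇^1r.
Minimal-valuation argument: fix x; take any y with xR^3y and any z with xR^3z. Set V(r) to the set of worlds R-reachable from y in exactly 1 step. Then □^1r holds at y, so the antecedent holds at x; validity forces ◇^1r at z, giving a w with zR^1w and yR^1w.
First-order correspondent: \forall x \forall y \forall z ((x R^3 y \wedge x R^3 z) \to \exists w (yRw \wedge zRw)).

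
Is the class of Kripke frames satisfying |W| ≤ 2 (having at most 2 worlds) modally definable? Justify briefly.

If a class were modally definable it would be closed under disjoint unions (Goldblatt–Thomason).
Any modal formula valid on each of 3 disjoint one-world frames is valid on their disjoint union (validity is preserved under disjoint unions). Each one-world frame has |W|=1≤2, but the union has |W|=3.
So the class is not modally definable.

No — not modally definable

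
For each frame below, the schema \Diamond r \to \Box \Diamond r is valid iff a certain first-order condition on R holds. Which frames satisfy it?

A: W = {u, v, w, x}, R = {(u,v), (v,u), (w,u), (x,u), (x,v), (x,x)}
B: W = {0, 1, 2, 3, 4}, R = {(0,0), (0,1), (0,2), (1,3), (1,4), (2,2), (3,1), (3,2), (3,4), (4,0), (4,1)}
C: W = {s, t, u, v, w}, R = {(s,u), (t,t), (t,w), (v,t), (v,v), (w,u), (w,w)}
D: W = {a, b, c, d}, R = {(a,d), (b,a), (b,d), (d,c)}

Frame correspondent (Sahlqvist): \forall x \forall y \forall z (Rxy \wedge Rxz \to Ryz) — i.e. the Euclidean property.
A: fails — Ruv and Ruv but not Rvv.
B: fails — R02 and R00 but not R20.
C: fails — Rsu and Rsu but not Ruu.
D: fails — Rad and Rad but not Rdd.
Valid on no frame.

none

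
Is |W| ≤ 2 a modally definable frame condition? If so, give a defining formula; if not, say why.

Modal frame validity is preserved under disjoint unions.
Any modal formula valid on each of 3 disjoint one-world frames is valid on their disjoint union (validity is preserved under disjoint unions). Each one-world frame has |W|=1≤2, but the union has |W|=3.
So the class is not modally definable.

Not definable by any modal formula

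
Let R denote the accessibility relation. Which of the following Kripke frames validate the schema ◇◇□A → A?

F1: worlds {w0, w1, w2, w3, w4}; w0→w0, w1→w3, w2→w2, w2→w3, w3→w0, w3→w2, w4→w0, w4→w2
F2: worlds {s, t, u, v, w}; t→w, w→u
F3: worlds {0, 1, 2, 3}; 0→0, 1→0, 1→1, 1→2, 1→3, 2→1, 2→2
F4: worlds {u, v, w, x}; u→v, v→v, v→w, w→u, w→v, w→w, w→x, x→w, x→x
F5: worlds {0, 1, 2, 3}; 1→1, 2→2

Frame correspondent (Sahlqvist): ∀x ∀y (xR²y → ∃w (yRw ∧ x = w)) — i.e. a generalized confluence (Geach) condition.
F1: fails — w1R²w0 but no w with w0Rw and w1=w.
F2: fails — tR²u but no w* with uRw* and t=w*.
F3: fails — 1R²0 but no w with 0Rw and 1=w.
F4: fails — uR²v but no t with vRt and u=t.
F5: condition met.
Valid on: F5.

F5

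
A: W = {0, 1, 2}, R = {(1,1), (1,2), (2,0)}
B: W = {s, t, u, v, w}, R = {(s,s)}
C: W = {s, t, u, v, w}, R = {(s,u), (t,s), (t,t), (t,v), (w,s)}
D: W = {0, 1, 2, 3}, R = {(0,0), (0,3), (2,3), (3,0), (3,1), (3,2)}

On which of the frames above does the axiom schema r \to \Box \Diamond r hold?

B

This is the axiom for symmetry; its first-order frame correspondent is \forall x \forall y (Rxy \to Ryx).
A: fails — R12 but not R21.
B: ✓.
C: fails — Rtv but not Rvt.
D: fails — R31 but not R13.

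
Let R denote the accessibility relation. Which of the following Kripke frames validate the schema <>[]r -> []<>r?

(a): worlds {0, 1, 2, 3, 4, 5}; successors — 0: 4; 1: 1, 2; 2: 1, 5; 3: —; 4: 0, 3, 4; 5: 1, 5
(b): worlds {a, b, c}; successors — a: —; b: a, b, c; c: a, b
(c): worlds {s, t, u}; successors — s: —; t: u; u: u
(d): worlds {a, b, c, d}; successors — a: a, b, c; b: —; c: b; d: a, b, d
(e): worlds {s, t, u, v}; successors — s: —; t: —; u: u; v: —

Frame correspondent (Sahlqvist): forall x forall y forall z (Rxy & Rxz -> exists w (Ryw & Rzw)) — i.e. convergence.
(a): fails — R40 and R43 but 0 and 3 have no common successor.
(b): fails — Rbc and Rba but c and a have no common successor.
(c): condition met.
(d): fails — Rab and Rab but b and b have no common successor.
(e): condition met.
Valid on: (c), (e).

(c), (e)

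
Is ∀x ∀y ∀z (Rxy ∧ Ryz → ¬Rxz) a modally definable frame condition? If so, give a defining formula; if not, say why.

Any modally definable frame class is closed under surjective bounded morphisms.
The 7-cycle (worlds s,t,u,v,w,x,y with s→t→u→v→w→x→y→s) is intransitive. Mapping every world to a single reflexive point • is a surjective bounded morphism; the reflexive point is not intransitive (R••∧R•• but R••).
Hence intransitivity is not modally definable.

Not definable by any modal formula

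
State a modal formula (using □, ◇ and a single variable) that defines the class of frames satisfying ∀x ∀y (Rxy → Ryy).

The condition is shift-reflexivity. The T□ schema □(□q → q) defines it.
Suppose □(□q→q) is valid. Take Rxy and set V(q)={w : Ryw}. Then at y, □q holds; since □(□q→q) at x, □q→q at y, so q at y, i.e. Ryy.

□(□q → q)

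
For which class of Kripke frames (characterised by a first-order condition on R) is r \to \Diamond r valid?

Equivalently (dual form): □r → r.
Suppose □r→r is valid. At any x set V(r)={w : Rxw}. Then □r holds at x, so r holds at x, i.e. Rxx.

Reflexivity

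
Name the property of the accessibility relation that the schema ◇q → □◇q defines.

Suppose ◇q→□◇q is valid. Take Rxy, Rxz and set V(q)={y}. Then ◇q at x, so □◇q at x, so ◇q at z, so some w with Rzw has q; w=y, i.e. Rzy. By symmetry of the argument, Ryz.
Conversely, on a frame with the Euclidean property the schema holds at every world under every valuation.
So the correspondent is the Euclidean property.

the Euclidean property: ∀x ∀y ∀z (Rxy ∧ Rxz → Ryz)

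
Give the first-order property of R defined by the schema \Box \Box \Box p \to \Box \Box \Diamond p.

\forall x \forall z (x R^2 z \to \exists w (x R^3 w \wedge zRw))

This is a Sahlqvist (Geach-type) schema ◇^0□^3p → □^2◇^1p.
First-order correspondent: \forall x \forall z (x R^2 z \to \exists w (x R^3 w \wedge zRw)).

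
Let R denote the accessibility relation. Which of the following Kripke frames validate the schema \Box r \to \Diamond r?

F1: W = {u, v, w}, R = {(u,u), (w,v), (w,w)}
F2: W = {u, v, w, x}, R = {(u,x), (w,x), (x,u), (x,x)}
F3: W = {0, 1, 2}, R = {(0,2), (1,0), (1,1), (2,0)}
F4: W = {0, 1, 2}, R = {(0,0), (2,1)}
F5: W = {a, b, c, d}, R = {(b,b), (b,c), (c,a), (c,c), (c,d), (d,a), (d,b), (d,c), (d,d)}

Frame correspondent (Sahlqvist): \forall x \exists y Rxy — i.e. seriality.
F1: fails — world v has no successor.
F2: fails — world v has no successor.
F3: condition met.
F4: fails — world 1 has no successor.
F5: fails — world a has no successor.

F3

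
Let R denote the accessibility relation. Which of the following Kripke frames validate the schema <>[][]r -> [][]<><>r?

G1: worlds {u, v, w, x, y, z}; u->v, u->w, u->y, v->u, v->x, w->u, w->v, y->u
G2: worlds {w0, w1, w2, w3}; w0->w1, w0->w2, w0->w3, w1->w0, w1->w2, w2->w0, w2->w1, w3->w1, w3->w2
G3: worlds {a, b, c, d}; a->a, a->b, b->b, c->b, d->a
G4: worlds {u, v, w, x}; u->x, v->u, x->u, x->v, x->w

This is the axiom for a generalized confluence (Geach) condition; its first-order frame correspondent is forall x forall y forall z ((xRy & x R^2 z) -> exists w (y R^2 w & z R^2 w)).
G1: fails — uRv, uR²x but no t with vR²t and xR²t.
G2: ✓.
G3: ✓.
G4: fails — uRx, uR²w but no t with xR²t and wR²t.
Valid on: G2, G3.

G2, G3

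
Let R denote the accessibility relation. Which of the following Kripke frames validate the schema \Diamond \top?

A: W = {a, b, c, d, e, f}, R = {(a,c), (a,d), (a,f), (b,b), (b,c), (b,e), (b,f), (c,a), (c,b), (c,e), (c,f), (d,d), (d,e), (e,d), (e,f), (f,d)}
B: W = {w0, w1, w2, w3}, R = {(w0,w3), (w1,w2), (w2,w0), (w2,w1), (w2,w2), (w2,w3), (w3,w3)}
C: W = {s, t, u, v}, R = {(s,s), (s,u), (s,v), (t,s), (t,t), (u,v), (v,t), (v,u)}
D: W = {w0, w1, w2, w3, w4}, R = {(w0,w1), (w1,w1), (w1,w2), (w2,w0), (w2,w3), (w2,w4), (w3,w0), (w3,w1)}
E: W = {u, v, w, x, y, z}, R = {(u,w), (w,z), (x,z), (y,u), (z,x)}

The schema corresponds to seriality: \forall x \exists y Rxy.
A: satisfies the condition.
B: satisfies the condition.
C: satisfies the condition.
D: fails — world w4 has no successor.
E: fails — world v has no successor.
Valid on: A, B, C.

A, B, C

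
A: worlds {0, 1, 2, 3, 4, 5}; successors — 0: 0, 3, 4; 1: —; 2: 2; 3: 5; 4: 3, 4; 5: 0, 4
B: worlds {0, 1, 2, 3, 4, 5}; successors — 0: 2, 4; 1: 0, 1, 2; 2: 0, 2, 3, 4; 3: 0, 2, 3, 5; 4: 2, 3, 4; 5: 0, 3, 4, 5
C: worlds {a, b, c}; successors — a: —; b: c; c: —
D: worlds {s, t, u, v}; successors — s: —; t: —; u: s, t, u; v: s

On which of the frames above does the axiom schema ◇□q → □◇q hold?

Frame correspondent (Sahlqvist): ∀x ∀y ∀z (Rxy ∧ Rxz → ∃w (Ryw ∧ Rzw)) — i.e. convergence.
A: fails — R00 and R03 but 0 and 3 have no common successor.
B: condition met.
C: fails — Rbc and Rbc but c and c have no common successor.
D: fails — Rus and Rus but s and s have no common successor.

B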